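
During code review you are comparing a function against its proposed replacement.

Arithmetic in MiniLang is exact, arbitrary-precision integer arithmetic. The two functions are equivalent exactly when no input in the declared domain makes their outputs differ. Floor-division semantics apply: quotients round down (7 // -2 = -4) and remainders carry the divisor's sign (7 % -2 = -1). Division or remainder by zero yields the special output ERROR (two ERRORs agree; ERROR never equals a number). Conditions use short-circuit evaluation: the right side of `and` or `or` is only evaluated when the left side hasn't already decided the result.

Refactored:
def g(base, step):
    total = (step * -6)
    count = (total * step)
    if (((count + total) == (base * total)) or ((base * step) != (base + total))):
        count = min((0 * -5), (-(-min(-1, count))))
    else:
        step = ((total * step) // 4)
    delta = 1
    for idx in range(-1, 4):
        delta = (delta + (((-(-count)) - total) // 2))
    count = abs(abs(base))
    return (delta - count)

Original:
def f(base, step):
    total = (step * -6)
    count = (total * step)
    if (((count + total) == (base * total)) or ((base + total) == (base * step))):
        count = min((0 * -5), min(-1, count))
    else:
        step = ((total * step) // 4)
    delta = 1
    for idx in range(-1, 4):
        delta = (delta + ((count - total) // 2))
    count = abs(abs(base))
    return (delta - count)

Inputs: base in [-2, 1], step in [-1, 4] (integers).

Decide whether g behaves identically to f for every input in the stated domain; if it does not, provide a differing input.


Equivalent. One difference looks behavioral, but it never changes the outcome for any declared input.
Checked all 24 inputs in the declared domain: the outputs agree on every one.
One worked example (base=-2, step=4) — f: total = -24; count = -96; (((count + total) == (base * total)) or ((base + total) == (base * step))) -> false; step = -24; delta = 1; [idx=-1]; delta = -35; [idx=0]; delta = -71; [idx=1]; delta = -107; [idx=2]; delta = -143; [idx=3]; delta = -179; count = 2; return -181; g: total = -24; count = -96; (((count + total) == (base * total)) or ((base * step) != (base + total))) -> true; count = -96; delta = 1; [idx=-1]; delta = -35; [idx=0]; delta = -71; [idx=1]; delta = -107; [idx=2]; delta = -143; [idx=3]; delta = -179; count = 2; return -181; agreement on -181.
verdict: equivalent


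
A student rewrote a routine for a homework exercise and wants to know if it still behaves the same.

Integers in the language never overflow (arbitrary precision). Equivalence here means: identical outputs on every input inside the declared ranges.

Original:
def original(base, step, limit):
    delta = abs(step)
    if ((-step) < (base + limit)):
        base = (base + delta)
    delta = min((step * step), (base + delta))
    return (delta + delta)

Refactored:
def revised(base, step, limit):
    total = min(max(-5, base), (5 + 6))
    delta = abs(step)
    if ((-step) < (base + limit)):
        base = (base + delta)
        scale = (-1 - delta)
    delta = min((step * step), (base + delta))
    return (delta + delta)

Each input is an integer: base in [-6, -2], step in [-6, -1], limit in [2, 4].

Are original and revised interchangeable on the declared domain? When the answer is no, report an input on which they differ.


A substantive addition is an assignment to `scale` whose value nothing reads; no result depends on it.
One worked example (base=-3, step=-6, limit=3) — original: delta = 6; ((-step) < (base + limit)) -> false; delta = 3; return 6; revised: total = -3; delta = 6; ((-step) < (base + limit)) -> false; delta = 3; return 6; agreement on 6.
Every one of the 90 inputs gives matching results.
verdict: equivalent


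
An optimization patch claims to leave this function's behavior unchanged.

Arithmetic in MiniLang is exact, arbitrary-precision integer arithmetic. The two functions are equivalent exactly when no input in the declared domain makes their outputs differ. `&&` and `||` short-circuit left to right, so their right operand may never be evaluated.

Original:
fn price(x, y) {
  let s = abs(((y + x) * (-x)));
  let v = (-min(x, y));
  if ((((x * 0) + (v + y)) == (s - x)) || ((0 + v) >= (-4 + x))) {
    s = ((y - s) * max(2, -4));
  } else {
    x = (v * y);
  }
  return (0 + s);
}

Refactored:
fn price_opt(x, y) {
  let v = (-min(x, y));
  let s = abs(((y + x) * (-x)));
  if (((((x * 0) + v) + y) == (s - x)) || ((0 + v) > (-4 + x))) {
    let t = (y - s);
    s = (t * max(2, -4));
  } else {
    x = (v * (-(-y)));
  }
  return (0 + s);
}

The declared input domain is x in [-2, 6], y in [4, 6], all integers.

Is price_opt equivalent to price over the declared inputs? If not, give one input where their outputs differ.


There is a counterexample at x=2, y=4: -16 on one side, 12 on the other.
price: s = 12; v = -2; ((((x * 0) + (v + y)) == (s - x)) || ((0 + v) >= (-4 + x))) -> true; s = -16; return -16
price_opt: v = -2; s = 12; (((((x * 0) + v) + y) == (s - x)) || ((0 + v) > (-4 + x))) -> false; x = -8; return 12
verdict: not equivalent; witness: x=2, y=4


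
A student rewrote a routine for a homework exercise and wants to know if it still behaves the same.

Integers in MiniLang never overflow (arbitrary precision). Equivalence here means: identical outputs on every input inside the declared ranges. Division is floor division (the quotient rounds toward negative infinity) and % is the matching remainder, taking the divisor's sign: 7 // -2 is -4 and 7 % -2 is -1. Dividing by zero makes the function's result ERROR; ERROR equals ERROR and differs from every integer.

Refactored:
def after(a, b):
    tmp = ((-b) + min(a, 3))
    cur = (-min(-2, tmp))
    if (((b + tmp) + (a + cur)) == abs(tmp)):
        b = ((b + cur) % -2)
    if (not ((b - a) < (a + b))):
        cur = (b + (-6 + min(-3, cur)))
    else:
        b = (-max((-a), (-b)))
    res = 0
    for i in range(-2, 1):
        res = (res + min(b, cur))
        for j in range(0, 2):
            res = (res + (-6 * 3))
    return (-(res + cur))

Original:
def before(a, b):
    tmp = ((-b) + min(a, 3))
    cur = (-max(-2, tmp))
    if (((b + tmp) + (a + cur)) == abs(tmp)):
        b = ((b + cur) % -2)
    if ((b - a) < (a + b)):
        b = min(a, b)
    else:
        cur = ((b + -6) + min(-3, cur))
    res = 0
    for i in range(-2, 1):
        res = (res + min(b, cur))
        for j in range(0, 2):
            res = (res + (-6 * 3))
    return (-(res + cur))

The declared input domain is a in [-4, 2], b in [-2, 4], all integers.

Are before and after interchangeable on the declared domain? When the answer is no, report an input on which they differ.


The rewrite breaks on a=0, b=-2, where the results are 152 and 144.
before: tmp := 2 | cur := -2 | (((b + tmp) + (a + cur)) == abs(tmp)): false | ((b - a) < (a + b)): false | cur := -11 | res := 0 | iter i=-2: | res := -11 | iter j=0: | res := -29 | iter j=1: | res := -47 | iter i=-1: | res := -58 | iter j=0: | res := -76 | iter j=1: | res := -94 | iter i=0: | res := -105 | iter j=0: | res := -123 | iter j=1: | res := -141 | result 152
after: tmp := 2 | cur := 2 | (((b + tmp) + (a + cur)) == abs(tmp)): true | b := 0 | (not ((b - a) < (a + b))): true | cur := -9 | res := 0 | iter i=-2: | res := -9 | iter j=0: | res := -27 | iter j=1: | res := -45 | iter i=-1: | res := -54 | iter j=0: | res := -72 | iter j=1: | res := -90 | iter i=0: | res := -99 | iter j=0: | res := -117 | iter j=1: | res := -135 | result 144
verdict: not equivalent; witness: a=0, b=-2


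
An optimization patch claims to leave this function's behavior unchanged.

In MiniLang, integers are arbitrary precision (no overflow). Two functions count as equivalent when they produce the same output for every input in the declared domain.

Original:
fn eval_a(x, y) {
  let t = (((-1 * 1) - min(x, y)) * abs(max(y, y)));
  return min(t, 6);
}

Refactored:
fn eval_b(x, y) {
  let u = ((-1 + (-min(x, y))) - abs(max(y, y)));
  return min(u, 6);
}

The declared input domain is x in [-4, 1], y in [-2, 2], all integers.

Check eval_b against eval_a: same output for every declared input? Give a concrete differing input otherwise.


These are not equivalent — on x=-4, y=-2 the outputs split (6 vs 1).
eval_a: t becomes 6; next final value 6
eval_b: u becomes 1; next final value 1
verdict: not equivalent; witness: x=-4, y=-2


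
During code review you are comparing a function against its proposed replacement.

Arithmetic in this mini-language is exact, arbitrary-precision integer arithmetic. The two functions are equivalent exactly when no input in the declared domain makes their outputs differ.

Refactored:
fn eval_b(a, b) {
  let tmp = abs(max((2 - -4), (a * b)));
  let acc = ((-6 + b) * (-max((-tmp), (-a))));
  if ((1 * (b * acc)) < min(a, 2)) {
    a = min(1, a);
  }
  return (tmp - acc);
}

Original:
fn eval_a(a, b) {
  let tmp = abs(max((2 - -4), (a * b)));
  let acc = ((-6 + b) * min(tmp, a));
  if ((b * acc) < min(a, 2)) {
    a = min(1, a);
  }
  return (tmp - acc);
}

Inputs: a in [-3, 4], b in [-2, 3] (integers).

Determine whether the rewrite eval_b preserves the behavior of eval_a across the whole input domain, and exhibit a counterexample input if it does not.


Behavior is preserved: although arithmetic usage differs; also min/max/abs usage differs; also constant usage differs, the outputs never diverge.
Spot check at a=-1, b=-2 — eval_a: tmp becomes 6; next acc becomes 8; next ((b * acc) < min(a, 2)) evaluates to true; next a becomes -1; next final value -2. eval_b: tmp becomes 6; next acc becomes 8; next ((1 * (b * acc)) < min(a, 2)) evaluates to true; next a becomes -1; next final value -2. Both give -2.
Sweeping the whole domain (48 inputs) finds no disagreement.
verdict: equivalent


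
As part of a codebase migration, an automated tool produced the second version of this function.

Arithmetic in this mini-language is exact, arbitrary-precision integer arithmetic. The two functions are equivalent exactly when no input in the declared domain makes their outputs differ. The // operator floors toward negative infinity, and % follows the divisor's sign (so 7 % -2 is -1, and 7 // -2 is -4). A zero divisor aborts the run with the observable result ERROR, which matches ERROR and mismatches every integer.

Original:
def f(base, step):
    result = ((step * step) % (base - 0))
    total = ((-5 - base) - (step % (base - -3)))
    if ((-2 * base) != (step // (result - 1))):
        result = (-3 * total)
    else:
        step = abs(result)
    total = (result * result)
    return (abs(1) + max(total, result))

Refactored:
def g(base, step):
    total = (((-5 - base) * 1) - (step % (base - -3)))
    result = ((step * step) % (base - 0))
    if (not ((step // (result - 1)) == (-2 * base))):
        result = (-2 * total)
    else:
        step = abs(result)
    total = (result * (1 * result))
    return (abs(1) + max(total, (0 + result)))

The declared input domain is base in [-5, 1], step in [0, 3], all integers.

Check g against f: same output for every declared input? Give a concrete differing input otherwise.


These are not equivalent — on base=-5, step=1 the outputs split (10 vs 5).
f: result becomes -4; next total becomes 1; next ((-2 * base) != (step // (result - 1))) evaluates to true; next result becomes -3; next total becomes 9; next final value 10
g: total becomes 1; next result becomes -4; next (not ((step // (result - 1)) == (-2 * base))) evaluates to true; next result becomes -2; next total becomes 4; next final value 5
verdict: not equivalent; witness: base=-5, step=1


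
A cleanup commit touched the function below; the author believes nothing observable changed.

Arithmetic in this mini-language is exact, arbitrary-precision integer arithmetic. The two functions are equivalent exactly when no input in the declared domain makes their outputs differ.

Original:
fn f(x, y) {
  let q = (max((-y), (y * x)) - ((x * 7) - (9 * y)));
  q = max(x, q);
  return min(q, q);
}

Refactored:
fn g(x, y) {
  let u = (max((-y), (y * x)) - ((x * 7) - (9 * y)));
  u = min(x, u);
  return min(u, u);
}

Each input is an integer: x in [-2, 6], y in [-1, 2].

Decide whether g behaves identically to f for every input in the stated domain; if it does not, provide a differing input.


Try x=-2, y=-1.
f: q := 7 | q := 7 | result 7
g: u := 7 | u := -2 | result -2
7 vs -2 — the two versions disagree here.
verdict: not equivalent; witness: x=-2, y=-1


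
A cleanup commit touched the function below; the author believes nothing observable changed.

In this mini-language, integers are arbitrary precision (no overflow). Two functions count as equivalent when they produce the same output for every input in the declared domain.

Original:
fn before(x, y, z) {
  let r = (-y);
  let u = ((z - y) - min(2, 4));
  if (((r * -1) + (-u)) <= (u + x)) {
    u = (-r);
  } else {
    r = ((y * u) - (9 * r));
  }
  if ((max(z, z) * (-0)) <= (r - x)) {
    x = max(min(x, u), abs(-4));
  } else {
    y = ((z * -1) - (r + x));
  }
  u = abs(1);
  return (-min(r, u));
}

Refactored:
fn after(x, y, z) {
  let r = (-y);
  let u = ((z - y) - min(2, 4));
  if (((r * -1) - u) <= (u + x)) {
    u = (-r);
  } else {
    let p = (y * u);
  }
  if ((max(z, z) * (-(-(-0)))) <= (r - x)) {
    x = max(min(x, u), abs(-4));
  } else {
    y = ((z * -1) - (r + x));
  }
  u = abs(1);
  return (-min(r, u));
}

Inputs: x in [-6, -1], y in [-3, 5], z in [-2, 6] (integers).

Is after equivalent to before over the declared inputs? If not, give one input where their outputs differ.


Run the pair on x=-6, y=-3, z=-2.
before: r := 3 | u := -1 | (((r * -1) + (-u)) <= (u + x)): false | r := -24 | ((max(z, z) * (-0)) <= (r - x)): false | y := 32 | u := 1 | result 24
after: r := 3 | u := -1 | (((r * -1) - u) <= (u + x)): false | p := 3 | ((max(z, z) * (-(-(-0)))) <= (r - x)): true | x := 4 | u := 1 | result -1
24 vs -1 — the two versions disagree here.
verdict: not equivalent; witness: x=-6, y=-3, z=-2


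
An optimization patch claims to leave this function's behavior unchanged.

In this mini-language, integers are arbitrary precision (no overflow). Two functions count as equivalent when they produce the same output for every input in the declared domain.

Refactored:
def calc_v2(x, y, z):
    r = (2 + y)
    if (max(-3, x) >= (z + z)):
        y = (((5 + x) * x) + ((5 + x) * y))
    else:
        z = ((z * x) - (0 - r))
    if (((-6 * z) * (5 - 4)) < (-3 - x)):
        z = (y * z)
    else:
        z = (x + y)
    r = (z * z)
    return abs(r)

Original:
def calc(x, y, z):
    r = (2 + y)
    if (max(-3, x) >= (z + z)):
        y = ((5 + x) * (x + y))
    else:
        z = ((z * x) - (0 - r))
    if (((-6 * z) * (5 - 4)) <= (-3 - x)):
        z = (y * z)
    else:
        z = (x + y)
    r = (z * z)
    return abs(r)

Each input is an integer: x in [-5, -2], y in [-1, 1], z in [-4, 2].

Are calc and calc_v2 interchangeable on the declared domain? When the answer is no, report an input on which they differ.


On input x=-3, y=1, z=1, calc returns 0 while calc_v2 returns 4.
verdict: not equivalent; witness: x=-3, y=1, z=1


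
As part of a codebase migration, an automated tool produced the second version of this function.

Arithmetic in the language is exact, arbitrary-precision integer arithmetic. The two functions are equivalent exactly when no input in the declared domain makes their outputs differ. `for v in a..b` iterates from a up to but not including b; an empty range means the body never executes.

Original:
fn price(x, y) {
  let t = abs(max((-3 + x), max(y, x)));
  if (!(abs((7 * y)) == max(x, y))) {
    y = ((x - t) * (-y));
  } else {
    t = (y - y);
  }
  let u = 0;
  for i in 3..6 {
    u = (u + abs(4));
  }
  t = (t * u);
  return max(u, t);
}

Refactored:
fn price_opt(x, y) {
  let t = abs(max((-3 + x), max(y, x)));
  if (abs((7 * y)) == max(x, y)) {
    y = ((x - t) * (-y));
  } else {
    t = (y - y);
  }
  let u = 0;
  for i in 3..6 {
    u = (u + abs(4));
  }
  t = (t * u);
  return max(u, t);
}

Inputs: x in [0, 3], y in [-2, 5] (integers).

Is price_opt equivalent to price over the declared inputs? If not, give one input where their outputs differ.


There is a counterexample at x=0, y=2: 24 on one side, 12 on the other.
price: t := 2 | (!(abs((7 * y)) == max(x, y))): true | y := 4 | u := 0 | iter i=3: | u := 4 | iter i=4: | u := 8 | iter i=5: | u := 12 | t := 24 | result 24
price_opt: t := 2 | (abs((7 * y)) == max(x, y)): false | t := 0 | u := 0 | iter i=3: | u := 4 | iter i=4: | u := 8 | iter i=5: | u := 12 | t := 0 | result 12
verdict: not equivalent; witness: x=0, y=2


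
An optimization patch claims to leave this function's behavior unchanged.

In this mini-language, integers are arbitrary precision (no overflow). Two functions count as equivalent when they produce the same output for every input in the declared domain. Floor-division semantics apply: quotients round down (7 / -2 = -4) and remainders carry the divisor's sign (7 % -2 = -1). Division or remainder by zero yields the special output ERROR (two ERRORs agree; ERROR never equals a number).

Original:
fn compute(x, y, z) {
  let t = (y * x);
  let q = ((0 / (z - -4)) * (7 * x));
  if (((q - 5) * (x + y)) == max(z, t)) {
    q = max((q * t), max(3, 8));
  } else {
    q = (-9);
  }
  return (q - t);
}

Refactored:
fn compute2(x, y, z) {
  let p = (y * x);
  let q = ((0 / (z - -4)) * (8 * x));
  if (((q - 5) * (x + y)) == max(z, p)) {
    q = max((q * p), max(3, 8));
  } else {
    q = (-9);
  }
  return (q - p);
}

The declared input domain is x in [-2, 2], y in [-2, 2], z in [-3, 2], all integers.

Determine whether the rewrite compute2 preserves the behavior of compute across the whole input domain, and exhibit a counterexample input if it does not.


The edit looks behavioral (`7` became `8`), but over these ranges it never changes the outcome; all 150 inputs agree.
verdict: equivalent


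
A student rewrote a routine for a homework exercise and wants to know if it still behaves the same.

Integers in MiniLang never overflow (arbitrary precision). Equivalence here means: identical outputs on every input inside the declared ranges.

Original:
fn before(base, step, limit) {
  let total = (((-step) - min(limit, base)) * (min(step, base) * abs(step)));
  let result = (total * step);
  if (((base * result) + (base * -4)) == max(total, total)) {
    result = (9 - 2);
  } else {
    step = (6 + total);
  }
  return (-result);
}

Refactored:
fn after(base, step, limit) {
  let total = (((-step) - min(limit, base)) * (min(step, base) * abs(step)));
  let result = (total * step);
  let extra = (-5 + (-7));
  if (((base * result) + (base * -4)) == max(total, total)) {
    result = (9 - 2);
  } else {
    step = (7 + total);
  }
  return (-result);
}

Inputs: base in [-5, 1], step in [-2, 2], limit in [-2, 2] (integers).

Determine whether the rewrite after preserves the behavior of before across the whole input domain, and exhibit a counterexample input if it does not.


Equivalent. Although `6` became `7`, no input in the stated domain can expose it.
Sweeping the whole domain (175 inputs) finds no disagreement.
One worked example (base=1, step=0, limit=0) — before: total=0, then result=0, then (((base * result) + (base * -4)) == max(total, total)) is false, then step=6, then returns 0; after: total=0, then result=0, then extra=-12, then (((base * result) + (base * -4)) == max(total, total)) is false, then step=7, then returns 0; agreement on 0.
verdict: equivalent


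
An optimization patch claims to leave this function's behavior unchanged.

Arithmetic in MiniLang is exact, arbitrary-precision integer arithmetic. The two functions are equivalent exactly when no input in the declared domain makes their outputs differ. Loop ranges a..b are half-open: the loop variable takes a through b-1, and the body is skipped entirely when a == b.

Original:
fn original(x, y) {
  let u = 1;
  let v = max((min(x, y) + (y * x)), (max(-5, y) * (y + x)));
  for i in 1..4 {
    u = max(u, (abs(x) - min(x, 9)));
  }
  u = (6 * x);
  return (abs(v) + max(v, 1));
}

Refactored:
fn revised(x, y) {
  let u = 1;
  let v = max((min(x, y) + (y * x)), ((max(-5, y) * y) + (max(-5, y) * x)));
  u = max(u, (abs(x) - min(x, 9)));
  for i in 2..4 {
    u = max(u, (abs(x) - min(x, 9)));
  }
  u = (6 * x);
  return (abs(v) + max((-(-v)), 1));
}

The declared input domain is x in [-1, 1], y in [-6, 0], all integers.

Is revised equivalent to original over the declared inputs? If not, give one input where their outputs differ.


Although statement counts differ, and constant usage differs, and arithmetic usage differs, and loop structure differs, and min/max/abs usage differs, 21/21 inputs agree.
verdict: equivalent


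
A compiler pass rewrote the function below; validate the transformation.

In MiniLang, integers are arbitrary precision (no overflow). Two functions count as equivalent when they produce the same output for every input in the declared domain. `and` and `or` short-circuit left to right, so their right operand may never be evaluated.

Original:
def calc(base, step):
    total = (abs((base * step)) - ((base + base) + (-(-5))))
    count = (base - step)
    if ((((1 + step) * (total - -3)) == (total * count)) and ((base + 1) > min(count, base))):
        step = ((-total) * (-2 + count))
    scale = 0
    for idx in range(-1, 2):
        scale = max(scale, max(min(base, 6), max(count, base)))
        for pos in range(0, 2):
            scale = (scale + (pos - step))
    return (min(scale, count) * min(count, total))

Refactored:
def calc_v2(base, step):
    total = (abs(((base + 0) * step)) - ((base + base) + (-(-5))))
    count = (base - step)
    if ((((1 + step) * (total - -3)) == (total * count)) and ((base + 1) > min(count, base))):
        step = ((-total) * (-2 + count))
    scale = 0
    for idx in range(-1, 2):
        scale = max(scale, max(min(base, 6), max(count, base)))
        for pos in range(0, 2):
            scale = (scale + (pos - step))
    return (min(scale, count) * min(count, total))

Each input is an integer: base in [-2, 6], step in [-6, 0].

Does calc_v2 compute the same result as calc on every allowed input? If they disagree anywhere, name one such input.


The two are interchangeable: arithmetic usage differs; and constant usage differs, and every declared input agrees.
As a probe, take base=-1, step=-4: calc runs total = 1; count = 3; ((((1 + step) * (total - -3)) == (total * count)) and ((base + 1) > min(count, base))) -> false; scale = 0; [idx=-1]; scale = 3; [pos=0]; scale = 7; [pos=1]; scale = 12; [idx=0]; scale = 12; [pos=0]; scale = 16; [pos=1]; scale = 21; [idx=1]; scale = 21; [pos=0]; scale = 25; [pos=1]; scale = 30; return 3; calc_v2 runs total = 1; count = 3; ((((1 + step) * (total - -3)) == (total * count)) and ((base + 1) > min(count, base))) -> false; scale = 0; [idx=-1]; scale = 3; [pos=0]; scale = 7; [pos=1]; scale = 12; [idx=0]; scale = 12; [pos=0]; scale = 16; [pos=1]; scale = 21; [idx=1]; scale = 21; [pos=0]; scale = 25; [pos=1]; scale = 30; return 3; both end at 3.
Across all 63 domain points the two functions coincide.
verdict: equivalent


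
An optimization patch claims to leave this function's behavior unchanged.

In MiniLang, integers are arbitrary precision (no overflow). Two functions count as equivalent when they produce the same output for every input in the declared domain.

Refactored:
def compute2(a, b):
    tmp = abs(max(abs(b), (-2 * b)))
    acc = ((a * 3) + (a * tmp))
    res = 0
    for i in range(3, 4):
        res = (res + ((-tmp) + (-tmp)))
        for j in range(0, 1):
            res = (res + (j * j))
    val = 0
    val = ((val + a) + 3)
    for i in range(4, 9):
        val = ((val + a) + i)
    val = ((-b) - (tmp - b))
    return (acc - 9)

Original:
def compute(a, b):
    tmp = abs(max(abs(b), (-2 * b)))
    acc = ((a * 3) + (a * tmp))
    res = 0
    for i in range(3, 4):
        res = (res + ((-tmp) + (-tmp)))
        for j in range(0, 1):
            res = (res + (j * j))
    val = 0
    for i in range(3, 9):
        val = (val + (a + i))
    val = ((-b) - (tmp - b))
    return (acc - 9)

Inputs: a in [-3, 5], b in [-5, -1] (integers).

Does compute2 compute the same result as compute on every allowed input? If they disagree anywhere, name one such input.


Changes here: constant usage differs, plus statement counts differ, plus arithmetic usage differs, plus loop structure differs; the full 45-point sweep finds no disagreement.
verdict: equivalent


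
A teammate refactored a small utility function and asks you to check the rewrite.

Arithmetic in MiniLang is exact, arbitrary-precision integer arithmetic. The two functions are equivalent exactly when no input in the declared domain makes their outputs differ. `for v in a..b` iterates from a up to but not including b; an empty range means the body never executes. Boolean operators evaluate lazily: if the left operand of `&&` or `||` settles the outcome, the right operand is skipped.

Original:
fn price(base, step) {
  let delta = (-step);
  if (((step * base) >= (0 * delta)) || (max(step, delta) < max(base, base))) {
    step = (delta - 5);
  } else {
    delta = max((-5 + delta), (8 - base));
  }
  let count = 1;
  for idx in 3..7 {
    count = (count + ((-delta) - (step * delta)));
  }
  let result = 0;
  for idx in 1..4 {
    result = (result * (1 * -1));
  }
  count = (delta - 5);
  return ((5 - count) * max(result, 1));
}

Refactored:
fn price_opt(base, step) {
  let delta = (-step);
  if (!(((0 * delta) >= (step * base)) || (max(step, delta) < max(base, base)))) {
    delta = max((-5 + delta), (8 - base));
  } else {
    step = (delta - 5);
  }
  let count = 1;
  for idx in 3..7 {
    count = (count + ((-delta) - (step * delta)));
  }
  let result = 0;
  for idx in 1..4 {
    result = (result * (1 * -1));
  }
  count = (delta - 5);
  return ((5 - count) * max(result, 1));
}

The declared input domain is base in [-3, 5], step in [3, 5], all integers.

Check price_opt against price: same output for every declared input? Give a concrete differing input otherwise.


Take base=-3, step=3.
price: delta becomes -3; next (((step * base) >= (0 * delta)) || (max(step, delta) < max(base, base))) evaluates to false; next delta becomes 11; next count becomes 1; next at idx=3:; next count becomes -43; next at idx=4:; next count becomes -87; next at idx=5:; next count becomes -131; next at idx=6:; next count becomes -175; next result becomes 0; next at idx=1:; next result becomes 0; next at idx=2:; next result becomes 0; next at idx=3:; next result becomes 0; next count becomes 6; next final value -1
price_opt: delta becomes -3; next (!(((0 * delta) >= (step * base)) || (max(step, delta) < max(base, base)))) evaluates to false; next step becomes -8; next count becomes 1; next at idx=3:; next count becomes -20; next at idx=4:; next count becomes -41; next at idx=5:; next count becomes -62; next at idx=6:; next count becomes -83; next result becomes 0; next at idx=1:; next result becomes 0; next at idx=2:; next result becomes 0; next at idx=3:; next result becomes 0; next count becomes -8; next final value 13
-1 != 13, so the rewrite changes behavior.
verdict: not equivalent; witness: base=-3, step=3


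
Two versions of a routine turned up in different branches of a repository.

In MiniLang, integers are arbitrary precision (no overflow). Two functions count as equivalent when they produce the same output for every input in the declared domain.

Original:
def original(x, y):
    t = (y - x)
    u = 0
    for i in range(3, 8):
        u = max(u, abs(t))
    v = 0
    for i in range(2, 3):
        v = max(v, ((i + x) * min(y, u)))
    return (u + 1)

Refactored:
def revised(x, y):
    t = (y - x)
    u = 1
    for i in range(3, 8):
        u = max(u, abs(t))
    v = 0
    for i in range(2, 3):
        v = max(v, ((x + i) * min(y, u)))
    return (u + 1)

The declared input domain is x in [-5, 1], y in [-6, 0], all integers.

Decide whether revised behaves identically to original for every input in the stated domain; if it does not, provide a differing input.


Take x=-5, y=-5.
original: t = 0; u = 0; [i=3]; u = 0; [i=4]; u = 0; [i=5]; u = 0; [i=6]; u = 0; [i=7]; u = 0; v = 0; [i=2]; v = 15; return 1
revised: t = 0; u = 1; [i=3]; u = 1; [i=4]; u = 1; [i=5]; u = 1; [i=6]; u = 1; [i=7]; u = 1; v = 0; [i=2]; v = 15; return 2
1 != 2, so the rewrite changes behavior.
verdict: not equivalent; witness: x=-5, y=-5


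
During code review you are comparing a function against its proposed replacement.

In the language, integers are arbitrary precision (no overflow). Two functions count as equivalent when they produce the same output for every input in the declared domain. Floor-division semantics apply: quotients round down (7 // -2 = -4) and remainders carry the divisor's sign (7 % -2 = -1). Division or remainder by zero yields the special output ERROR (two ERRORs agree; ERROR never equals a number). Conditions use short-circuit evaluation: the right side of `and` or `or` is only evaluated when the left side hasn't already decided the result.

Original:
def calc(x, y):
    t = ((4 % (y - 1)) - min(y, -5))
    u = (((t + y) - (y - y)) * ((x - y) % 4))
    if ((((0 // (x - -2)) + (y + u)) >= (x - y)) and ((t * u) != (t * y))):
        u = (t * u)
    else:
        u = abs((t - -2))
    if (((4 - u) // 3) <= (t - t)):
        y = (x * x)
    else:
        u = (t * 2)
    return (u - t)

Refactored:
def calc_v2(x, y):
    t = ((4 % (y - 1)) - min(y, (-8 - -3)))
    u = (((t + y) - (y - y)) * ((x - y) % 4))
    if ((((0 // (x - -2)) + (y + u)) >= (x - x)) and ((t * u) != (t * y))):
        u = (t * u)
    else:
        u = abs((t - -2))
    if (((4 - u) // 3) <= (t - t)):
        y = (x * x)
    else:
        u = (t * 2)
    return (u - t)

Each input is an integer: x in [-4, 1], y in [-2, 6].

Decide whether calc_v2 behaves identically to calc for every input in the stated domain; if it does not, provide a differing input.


These are not equivalent — on x=0, y=-2 the outputs split (2 vs 3).
calc: t := 3 | u := 2 | ((((0 // (x - -2)) + (y + u)) >= (x - y)) and ((t * u) != (t * y))): false | u := 5 | (((4 - u) // 3) <= (t - t)): true | y := 0 | result 2
calc_v2: t := 3 | u := 2 | ((((0 // (x - -2)) + (y + u)) >= (x - x)) and ((t * u) != (t * y))): true | u := 6 | (((4 - u) // 3) <= (t - t)): true | y := 0 | result 3
verdict: not equivalent; witness: x=0, y=-2


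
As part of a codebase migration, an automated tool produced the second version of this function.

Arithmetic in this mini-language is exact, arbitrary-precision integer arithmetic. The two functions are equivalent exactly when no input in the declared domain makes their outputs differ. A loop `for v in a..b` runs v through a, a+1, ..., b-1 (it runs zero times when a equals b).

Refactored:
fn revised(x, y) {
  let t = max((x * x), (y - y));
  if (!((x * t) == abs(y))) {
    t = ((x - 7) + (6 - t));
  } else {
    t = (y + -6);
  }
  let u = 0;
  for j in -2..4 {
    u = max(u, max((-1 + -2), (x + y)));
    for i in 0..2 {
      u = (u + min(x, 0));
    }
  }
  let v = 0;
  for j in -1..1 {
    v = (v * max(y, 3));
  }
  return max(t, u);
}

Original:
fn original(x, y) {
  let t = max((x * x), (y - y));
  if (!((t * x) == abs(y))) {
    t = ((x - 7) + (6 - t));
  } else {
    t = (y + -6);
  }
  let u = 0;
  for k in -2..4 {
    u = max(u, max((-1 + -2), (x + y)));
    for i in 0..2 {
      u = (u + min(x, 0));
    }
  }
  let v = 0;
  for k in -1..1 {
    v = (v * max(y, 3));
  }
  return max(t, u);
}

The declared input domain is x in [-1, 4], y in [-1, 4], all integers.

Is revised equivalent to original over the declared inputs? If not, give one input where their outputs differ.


Equivalent — the differences include local variable names differ, yet no declared input distinguishes the two.
As a probe, take x=-1, y=0: original runs t = 1; (!((t * x) == abs(y))) -> true; t = -3; u = 0; [k=-2]; u = 0; [i=0]; u = -1; [i=1]; u = -2; [k=-1]; u = -1; [i=0]; u = -2; [i=1]; u = -3; [k=0]; u = -1; [i=0]; u = -2; [i=1]; u = -3; [k=1]; u = -1; [i=0]; u = -2; [i=1]; u = -3; [k=2]; u = -1; [i=0]; u = -2; [i=1]; u = -3; [k=3]; u = -1; [i=0]; u = -2; [i=1]; u = -3; v = 0; [k=-1]; v = 0; [k=0]; v = 0; return -3; revised runs t = 1; (!((x * t) == abs(y))) -> true; t = -3; u = 0; [j=-2]; u = 0; [i=0]; u = -1; [i=1]; u = -2; [j=-1]; u = -1; [i=0]; u = -2; [i=1]; u = -3; [j=0]; u = -1; [i=0]; u = -2; [i=1]; u = -3; [j=1]; u = -1; [i=0]; u = -2; [i=1]; u = -3; [j=2]; u = -1; [i=0]; u = -2; [i=1]; u = -3; [j=3]; u = -1; [i=0]; u = -2; [i=1]; u = -3; v = 0; [j=-1]; v = 0; [j=0]; v = 0; return -3; both end at -3.
An exhaustive pass over the 36 declared inputs shows identical outputs.
verdict: equivalent


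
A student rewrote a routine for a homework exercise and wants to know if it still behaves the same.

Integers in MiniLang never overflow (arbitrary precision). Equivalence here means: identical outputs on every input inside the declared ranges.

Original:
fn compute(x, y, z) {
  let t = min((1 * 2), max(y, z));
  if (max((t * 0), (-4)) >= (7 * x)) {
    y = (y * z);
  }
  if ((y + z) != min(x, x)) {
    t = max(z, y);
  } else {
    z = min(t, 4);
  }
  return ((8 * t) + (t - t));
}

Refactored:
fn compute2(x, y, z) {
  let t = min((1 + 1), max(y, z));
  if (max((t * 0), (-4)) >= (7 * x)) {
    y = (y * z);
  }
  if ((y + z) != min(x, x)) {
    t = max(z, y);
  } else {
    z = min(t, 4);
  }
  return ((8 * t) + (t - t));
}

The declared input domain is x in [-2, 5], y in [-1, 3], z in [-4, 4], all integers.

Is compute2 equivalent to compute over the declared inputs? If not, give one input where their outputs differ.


The two versions differ — the changes include arithmetic usage differs; and constant usage differs.
Spot check at x=4, y=-1, z=-4 — compute: t = -1; (max((t * 0), (-4)) >= (7 * x)) -> false; ((y + z) != min(x, x)) -> true; t = -1; return -8. compute2: t = -1; (max((t * 0), (-4)) >= (7 * x)) -> false; ((y + z) != min(x, x)) -> true; t = -1; return -8. Both give -8.
Sweeping the whole domain (360 inputs) finds no disagreement.
verdict: equivalent


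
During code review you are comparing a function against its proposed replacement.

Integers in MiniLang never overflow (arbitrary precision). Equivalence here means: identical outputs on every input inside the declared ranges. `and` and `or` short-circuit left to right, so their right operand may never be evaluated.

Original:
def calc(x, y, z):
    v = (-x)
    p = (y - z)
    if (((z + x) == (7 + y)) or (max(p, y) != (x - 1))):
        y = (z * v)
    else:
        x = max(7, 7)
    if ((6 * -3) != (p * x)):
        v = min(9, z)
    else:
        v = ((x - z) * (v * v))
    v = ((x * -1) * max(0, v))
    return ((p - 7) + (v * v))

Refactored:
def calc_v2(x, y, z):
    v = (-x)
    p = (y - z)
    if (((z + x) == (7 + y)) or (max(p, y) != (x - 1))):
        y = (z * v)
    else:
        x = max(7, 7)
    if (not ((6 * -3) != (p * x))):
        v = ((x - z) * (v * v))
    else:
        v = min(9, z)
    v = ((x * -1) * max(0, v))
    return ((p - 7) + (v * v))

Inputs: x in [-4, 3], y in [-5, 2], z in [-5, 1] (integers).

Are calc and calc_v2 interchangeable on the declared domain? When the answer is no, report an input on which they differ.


Although boolean connective usage differs, 448/448 inputs agree.
verdict: equivalent


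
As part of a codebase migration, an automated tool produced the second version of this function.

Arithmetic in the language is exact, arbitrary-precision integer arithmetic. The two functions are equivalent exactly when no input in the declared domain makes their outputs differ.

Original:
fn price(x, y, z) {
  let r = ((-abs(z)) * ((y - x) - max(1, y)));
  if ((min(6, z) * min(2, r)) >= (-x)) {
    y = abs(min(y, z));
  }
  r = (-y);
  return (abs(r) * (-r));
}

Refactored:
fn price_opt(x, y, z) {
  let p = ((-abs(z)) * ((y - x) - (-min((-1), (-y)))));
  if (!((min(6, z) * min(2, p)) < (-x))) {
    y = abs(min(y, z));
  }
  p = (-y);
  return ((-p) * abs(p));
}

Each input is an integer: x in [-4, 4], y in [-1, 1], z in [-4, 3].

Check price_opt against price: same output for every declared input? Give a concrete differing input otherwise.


Behavior is preserved: although boolean connective usage differs; and min/max/abs usage differs; and comparison usage differs; and local variable names differ, the outputs never diverge.
Spot check at x=-2, y=-1, z=0 — price: r=0, then ((min(6, z) * min(2, r)) >= (-x)) is false, then r=1, then returns -1. price_opt: p=0, then (!((min(6, z) * min(2, p)) < (-x))) is false, then p=1, then returns -1. Both give -1.
Across all 216 domain points the two functions coincide.
verdict: equivalent


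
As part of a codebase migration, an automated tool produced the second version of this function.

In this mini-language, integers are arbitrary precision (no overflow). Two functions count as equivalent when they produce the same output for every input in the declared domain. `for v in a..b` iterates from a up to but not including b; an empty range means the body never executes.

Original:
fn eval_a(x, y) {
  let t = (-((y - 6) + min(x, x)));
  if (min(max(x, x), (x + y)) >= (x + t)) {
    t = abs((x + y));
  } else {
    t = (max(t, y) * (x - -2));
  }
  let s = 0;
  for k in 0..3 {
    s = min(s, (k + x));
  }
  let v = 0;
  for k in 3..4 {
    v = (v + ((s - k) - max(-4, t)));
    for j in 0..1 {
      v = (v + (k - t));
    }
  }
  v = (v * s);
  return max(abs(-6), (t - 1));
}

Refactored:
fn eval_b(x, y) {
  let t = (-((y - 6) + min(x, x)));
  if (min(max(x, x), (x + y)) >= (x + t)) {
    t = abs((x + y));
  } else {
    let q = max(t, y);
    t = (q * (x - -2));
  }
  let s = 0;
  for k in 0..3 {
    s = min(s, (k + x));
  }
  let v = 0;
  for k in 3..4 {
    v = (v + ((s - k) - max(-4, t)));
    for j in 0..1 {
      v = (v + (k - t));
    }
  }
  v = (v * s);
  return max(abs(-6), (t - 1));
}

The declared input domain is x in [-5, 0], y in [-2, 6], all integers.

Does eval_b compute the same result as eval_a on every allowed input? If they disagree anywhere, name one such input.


Side by side, the visible changes include: local variable names differ; statement counts differ.
One worked example (x=-3, y=2) — eval_a: t becomes 7; next (min(max(x, x), (x + y)) >= (x + t)) evaluates to false; next t becomes -7; next s becomes 0; next at k=0:; next s becomes -3; next at k=1:; next s becomes -3; next at k=2:; next s becomes -3; next v becomes 0; next at k=3:; next v becomes -2; next at j=0:; next v becomes 8; next v becomes -24; next final value 6; eval_b: t becomes 7; next (min(max(x, x), (x + y)) >= (x + t)) evaluates to false; next q becomes 7; next t becomes -7; next s becomes 0; next at k=0:; next s becomes -3; next at k=1:; next s becomes -3; next at k=2:; next s becomes -3; next v becomes 0; next at k=3:; next v becomes -2; next at j=0:; next v becomes 8; next v becomes -24; next final value 6; agreement on 6.
An exhaustive pass over the 54 declared inputs shows identical outputs.
verdict: equivalent


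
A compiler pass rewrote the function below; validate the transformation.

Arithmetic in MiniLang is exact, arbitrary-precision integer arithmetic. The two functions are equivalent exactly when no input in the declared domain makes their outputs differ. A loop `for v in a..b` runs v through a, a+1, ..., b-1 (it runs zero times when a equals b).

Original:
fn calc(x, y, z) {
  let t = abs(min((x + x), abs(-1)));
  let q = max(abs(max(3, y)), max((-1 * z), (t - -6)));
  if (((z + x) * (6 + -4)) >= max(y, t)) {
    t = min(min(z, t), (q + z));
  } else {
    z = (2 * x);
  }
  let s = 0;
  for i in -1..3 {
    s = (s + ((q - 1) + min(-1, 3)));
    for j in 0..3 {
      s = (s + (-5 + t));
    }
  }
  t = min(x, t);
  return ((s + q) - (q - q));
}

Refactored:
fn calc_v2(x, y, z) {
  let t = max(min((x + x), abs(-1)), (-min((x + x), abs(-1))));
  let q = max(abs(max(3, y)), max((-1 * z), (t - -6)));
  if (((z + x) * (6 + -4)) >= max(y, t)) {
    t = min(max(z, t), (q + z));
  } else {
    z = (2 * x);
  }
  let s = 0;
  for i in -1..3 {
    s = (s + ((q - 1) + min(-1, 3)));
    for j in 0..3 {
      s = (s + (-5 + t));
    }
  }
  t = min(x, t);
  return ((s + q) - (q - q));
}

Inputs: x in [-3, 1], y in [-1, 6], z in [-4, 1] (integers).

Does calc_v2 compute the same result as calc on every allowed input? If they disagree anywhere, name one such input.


Try x=0, y=-1, z=1.
calc: t becomes 0; next q becomes 6; next (((z + x) * (6 + -4)) >= max(y, t)) evaluates to true; next t becomes 0; next s becomes 0; next at i=-1:; next s becomes 4; next at j=0:; next s becomes -1; next at j=1:; next s becomes -6; next at j=2:; next s becomes -11; next at i=0:; next s becomes -7; next at j=0:; next s becomes -12; next at j=1:; next s becomes -17; next at j=2:; next s becomes -22; next at i=1:; next s becomes -18; next at j=0:; next s becomes -23; next at j=1:; next s becomes -28; next at j=2:; next s becomes -33; next at i=2:; next s becomes -29; next at j=0:; next s becomes -34; next at j=1:; next s becomes -39; next at j=2:; next s becomes -44; next t becomes 0; next final value -38
calc_v2: t becomes 0; next q becomes 6; next (((z + x) * (6 + -4)) >= max(y, t)) evaluates to true; next t becomes 1; next s becomes 0; next at i=-1:; next s becomes 4; next at j=0:; next s becomes 0; next at j=1:; next s becomes -4; next at j=2:; next s becomes -8; next at i=0:; next s becomes -4; next at j=0:; next s becomes -8; next at j=1:; next s becomes -12; next at j=2:; next s becomes -16; next at i=1:; next s becomes -12; next at j=0:; next s becomes -16; next at j=1:; next s becomes -20; next at j=2:; next s becomes -24; next at i=2:; next s becomes -20; next at j=0:; next s becomes -24; next at j=1:; next s becomes -28; next at j=2:; next s becomes -32; next t becomes 0; next final value -26
-38 vs -26 — the two versions disagree here.
verdict: not equivalent; witness: x=0, y=-1, z=1
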